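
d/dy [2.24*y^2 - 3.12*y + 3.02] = 4.48*y - 3.12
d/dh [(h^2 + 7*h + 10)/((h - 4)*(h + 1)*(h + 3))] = (-h^4 - 14*h^3 - 43*h^2 - 24*h + 46)/(h^6 - 26*h^4 - 24*h^3 + 169*h^2 + 312*h + 144)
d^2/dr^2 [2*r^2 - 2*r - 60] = 4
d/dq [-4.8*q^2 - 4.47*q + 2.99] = -9.6*q - 4.47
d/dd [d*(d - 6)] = 2*d - 6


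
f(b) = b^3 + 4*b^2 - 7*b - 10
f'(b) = 3*b^2 + 8*b - 7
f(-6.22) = -52.35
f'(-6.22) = 59.31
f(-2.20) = 14.11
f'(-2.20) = -10.08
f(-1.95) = 11.45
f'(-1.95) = -11.19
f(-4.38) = 13.37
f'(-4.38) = 15.51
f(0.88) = -12.38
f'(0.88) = 2.36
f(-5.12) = -3.52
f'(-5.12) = 30.68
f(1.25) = -10.55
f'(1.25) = 7.69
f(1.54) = -7.64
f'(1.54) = 12.43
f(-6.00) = -40.00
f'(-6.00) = 53.00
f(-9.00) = -352.00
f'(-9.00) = 164.00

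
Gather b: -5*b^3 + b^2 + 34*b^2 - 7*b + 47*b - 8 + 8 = -5*b^3 + 35*b^2 + 40*b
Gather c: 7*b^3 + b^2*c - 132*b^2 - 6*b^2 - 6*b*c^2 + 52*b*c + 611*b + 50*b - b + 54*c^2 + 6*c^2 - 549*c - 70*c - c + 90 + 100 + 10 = 7*b^3 - 138*b^2 + 660*b + c^2*(60 - 6*b) + c*(b^2 + 52*b - 620) + 200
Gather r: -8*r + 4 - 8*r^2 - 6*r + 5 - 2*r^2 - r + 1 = -10*r^2 - 15*r + 10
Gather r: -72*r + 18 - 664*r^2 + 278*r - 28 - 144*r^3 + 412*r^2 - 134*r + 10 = -144*r^3 - 252*r^2 + 72*r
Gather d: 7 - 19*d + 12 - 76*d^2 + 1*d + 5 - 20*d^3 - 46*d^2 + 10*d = -20*d^3 - 122*d^2 - 8*d + 24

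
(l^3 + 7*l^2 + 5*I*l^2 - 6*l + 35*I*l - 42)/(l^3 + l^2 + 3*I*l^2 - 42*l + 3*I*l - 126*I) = (l + 2*I)/(l - 6)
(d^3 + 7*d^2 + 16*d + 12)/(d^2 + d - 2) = (d^2 + 5*d + 6)/(d - 1)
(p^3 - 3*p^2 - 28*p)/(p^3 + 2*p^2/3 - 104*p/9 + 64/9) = 9*p*(p - 7)/(9*p^2 - 30*p + 16)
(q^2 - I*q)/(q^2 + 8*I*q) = (q - I)/(q + 8*I)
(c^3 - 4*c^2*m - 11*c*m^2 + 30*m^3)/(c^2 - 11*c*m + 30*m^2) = (c^2 + c*m - 6*m^2)/(c - 6*m)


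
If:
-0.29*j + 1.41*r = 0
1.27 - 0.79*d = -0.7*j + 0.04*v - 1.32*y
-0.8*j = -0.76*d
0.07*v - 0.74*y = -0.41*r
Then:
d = 11.324287340299*y + 16.0307188623023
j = 10.7580729732841*y + 15.2291829191871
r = 2.21265330656197*y + 3.13224329543565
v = -2.38839793843439*y - 18.3459964446945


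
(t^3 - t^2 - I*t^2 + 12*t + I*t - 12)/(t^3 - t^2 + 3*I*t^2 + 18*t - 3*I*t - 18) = (t^2 - I*t + 12)/(t^2 + 3*I*t + 18)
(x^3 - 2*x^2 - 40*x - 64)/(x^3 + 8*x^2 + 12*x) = (x^2 - 4*x - 32)/(x*(x + 6))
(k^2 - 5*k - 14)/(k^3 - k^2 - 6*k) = (k - 7)/(k*(k - 3))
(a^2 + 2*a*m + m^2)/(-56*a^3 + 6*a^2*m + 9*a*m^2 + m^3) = (a^2 + 2*a*m + m^2)/(-56*a^3 + 6*a^2*m + 9*a*m^2 + m^3)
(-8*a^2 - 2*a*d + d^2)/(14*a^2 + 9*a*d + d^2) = (-4*a + d)/(7*a + d)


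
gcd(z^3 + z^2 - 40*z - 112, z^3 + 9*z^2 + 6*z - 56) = z + 4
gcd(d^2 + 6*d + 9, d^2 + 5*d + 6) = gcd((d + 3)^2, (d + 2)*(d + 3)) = d + 3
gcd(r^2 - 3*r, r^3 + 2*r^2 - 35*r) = r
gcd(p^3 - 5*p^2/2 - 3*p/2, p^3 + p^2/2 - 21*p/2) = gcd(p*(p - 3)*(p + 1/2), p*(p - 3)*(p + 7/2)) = p^2 - 3*p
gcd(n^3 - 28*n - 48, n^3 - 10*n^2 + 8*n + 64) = n + 2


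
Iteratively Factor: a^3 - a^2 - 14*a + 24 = (a - 3)*(a^2 + 2*a - 8) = (a - 3)*(a + 4)*(a - 2)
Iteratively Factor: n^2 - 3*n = (n - 3)*(n)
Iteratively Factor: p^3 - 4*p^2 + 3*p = (p - 1)*(p^2 - 3*p) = p*(p - 1)*(p - 3)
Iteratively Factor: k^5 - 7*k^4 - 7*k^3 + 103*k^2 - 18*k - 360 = (k + 3)*(k^4 - 10*k^3 + 23*k^2 + 34*k - 120) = (k - 4)*(k + 3)*(k^3 - 6*k^2 - k + 30) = (k - 5)*(k - 4)*(k + 3)*(k^2 - k - 6) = (k - 5)*(k - 4)*(k - 3)*(k + 3)*(k + 2)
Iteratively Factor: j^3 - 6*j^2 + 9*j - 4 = (j - 1)*(j^2 - 5*j + 4) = (j - 1)^2*(j - 4)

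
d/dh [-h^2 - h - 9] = -2*h - 1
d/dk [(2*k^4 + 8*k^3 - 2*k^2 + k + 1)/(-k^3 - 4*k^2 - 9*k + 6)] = (-2*k^6 - 16*k^5 - 88*k^4 - 94*k^3 + 169*k^2 - 16*k + 15)/(k^6 + 8*k^5 + 34*k^4 + 60*k^3 + 33*k^2 - 108*k + 36)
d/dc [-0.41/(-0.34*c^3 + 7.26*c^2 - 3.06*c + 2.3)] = (-0.4182*c^2 + 5.9532*c - 1.2546)/(0.34*c^3 - 7.26*c^2 + 3.06*c - 2.3)^2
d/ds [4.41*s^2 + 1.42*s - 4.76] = 8.82*s + 1.42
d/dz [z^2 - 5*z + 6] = 2*z - 5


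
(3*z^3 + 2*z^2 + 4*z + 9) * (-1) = -3*z^3 - 2*z^2 - 4*z - 9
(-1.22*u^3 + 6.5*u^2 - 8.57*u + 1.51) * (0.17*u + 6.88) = -0.2074*u^4 - 7.2886*u^3 + 43.2631*u^2 - 58.7049*u + 10.3888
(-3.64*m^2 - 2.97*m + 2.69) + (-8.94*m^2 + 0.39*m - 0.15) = -12.58*m^2 - 2.58*m + 2.54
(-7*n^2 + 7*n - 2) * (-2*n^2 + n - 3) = 14*n^4 - 21*n^3 + 32*n^2 - 23*n + 6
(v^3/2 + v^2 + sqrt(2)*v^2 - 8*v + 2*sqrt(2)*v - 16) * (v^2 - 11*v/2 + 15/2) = v^5/2 - 7*v^4/4 + sqrt(2)*v^4 - 39*v^3/4 - 7*sqrt(2)*v^3/2 - 7*sqrt(2)*v^2/2 + 71*v^2/2 + 15*sqrt(2)*v + 28*v - 120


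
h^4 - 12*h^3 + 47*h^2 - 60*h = h*(h - 5)*(h - 4)*(h - 3)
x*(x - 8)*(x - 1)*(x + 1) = x^4 - 8*x^3 - x^2 + 8*x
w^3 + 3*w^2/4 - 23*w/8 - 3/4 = (w - 3/2)*(w + 1/4)*(w + 2)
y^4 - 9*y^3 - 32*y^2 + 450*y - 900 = (y - 6)*(y - 3)*(y - 5*sqrt(2))*(y + 5*sqrt(2))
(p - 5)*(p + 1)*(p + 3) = p^3 - p^2 - 17*p - 15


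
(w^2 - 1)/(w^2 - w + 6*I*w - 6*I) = (w + 1)/(w + 6*I)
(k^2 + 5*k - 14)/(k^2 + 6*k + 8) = (k^2 + 5*k - 14)/(k^2 + 6*k + 8)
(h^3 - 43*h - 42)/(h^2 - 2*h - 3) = (h^2 - h - 42)/(h - 3)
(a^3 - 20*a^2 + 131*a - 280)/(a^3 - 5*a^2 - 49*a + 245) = (a - 8)/(a + 7)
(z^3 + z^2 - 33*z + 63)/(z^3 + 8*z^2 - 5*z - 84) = (z - 3)/(z + 4)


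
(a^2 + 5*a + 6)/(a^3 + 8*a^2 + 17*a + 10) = (a + 3)/(a^2 + 6*a + 5)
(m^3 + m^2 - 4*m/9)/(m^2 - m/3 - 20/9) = m*(3*m - 1)/(3*m - 5)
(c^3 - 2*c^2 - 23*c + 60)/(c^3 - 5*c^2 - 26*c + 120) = (c - 3)/(c - 6)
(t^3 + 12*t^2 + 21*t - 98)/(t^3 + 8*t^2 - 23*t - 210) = (t^2 + 5*t - 14)/(t^2 + t - 30)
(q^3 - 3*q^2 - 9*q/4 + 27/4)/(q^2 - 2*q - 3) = (q^2 - 9/4)/(q + 1)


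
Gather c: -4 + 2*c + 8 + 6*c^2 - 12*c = 6*c^2 - 10*c + 4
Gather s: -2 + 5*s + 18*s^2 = 18*s^2 + 5*s - 2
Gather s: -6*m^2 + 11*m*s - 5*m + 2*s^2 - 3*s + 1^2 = -6*m^2 - 5*m + 2*s^2 + s*(11*m - 3) + 1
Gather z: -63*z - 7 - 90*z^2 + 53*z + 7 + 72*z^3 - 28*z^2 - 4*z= 72*z^3 - 118*z^2 - 14*z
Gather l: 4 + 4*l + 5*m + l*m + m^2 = l*(m + 4) + m^2 + 5*m + 4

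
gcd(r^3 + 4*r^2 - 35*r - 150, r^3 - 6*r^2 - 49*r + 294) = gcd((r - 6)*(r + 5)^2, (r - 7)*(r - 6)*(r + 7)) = r - 6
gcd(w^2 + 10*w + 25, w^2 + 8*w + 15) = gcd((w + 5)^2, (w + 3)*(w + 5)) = w + 5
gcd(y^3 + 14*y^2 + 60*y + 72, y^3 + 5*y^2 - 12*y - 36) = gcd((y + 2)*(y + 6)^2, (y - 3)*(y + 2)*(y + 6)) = y^2 + 8*y + 12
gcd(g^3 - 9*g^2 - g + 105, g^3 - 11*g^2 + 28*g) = g - 7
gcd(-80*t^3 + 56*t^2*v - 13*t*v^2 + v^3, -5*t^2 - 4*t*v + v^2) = 5*t - v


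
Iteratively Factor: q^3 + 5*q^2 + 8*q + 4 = (q + 2)*(q^2 + 3*q + 2) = (q + 2)^2*(q + 1)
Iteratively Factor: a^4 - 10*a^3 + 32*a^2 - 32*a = (a - 4)*(a^3 - 6*a^2 + 8*a) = a*(a - 4)*(a^2 - 6*a + 8) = a*(a - 4)^2*(a - 2)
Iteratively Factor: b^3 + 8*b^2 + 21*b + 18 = (b + 2)*(b^2 + 6*b + 9) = (b + 2)*(b + 3)*(b + 3)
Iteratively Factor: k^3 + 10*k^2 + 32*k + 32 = (k + 4)*(k^2 + 6*k + 8) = (k + 2)*(k + 4)*(k + 4)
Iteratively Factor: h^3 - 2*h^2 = (h)*(h^2 - 2*h) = h^2*(h - 2)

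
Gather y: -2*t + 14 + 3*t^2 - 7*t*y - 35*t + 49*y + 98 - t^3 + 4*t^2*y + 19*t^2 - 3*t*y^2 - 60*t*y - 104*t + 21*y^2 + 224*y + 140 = -t^3 + 22*t^2 - 141*t + y^2*(21 - 3*t) + y*(4*t^2 - 67*t + 273) + 252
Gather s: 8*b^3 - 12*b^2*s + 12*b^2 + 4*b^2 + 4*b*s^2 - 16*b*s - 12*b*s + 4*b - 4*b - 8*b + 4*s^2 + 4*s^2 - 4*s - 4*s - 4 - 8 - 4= 8*b^3 + 16*b^2 - 8*b + s^2*(4*b + 8) + s*(-12*b^2 - 28*b - 8) - 16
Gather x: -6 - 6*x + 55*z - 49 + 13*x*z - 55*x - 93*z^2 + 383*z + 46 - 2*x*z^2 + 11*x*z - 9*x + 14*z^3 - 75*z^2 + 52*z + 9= x*(-2*z^2 + 24*z - 70) + 14*z^3 - 168*z^2 + 490*z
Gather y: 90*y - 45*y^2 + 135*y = -45*y^2 + 225*y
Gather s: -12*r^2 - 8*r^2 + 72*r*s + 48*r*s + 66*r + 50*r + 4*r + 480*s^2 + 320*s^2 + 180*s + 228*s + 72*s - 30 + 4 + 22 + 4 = -20*r^2 + 120*r + 800*s^2 + s*(120*r + 480)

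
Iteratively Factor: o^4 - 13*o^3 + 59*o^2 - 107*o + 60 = (o - 5)*(o^3 - 8*o^2 + 19*o - 12) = (o - 5)*(o - 4)*(o^2 - 4*o + 3) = (o - 5)*(o - 4)*(o - 3)*(o - 1)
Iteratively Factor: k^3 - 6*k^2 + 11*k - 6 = (k - 3)*(k^2 - 3*k + 2) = (k - 3)*(k - 1)*(k - 2)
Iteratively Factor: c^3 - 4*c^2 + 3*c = (c - 3)*(c^2 - c) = c*(c - 3)*(c - 1)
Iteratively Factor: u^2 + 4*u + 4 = (u + 2)*(u + 2)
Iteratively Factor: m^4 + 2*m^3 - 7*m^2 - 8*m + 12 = (m + 3)*(m^3 - m^2 - 4*m + 4) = (m - 2)*(m + 3)*(m^2 + m - 2) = (m - 2)*(m + 2)*(m + 3)*(m - 1)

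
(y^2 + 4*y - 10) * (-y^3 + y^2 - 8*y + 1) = -y^5 - 3*y^4 + 6*y^3 - 41*y^2 + 84*y - 10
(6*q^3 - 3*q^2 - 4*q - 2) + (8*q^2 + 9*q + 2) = 6*q^3 + 5*q^2 + 5*q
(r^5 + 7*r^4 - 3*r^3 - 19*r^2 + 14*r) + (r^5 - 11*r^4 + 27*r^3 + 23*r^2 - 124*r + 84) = 2*r^5 - 4*r^4 + 24*r^3 + 4*r^2 - 110*r + 84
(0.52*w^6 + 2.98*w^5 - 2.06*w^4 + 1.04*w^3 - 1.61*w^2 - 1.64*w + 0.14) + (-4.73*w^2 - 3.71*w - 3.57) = 0.52*w^6 + 2.98*w^5 - 2.06*w^4 + 1.04*w^3 - 6.34*w^2 - 5.35*w - 3.43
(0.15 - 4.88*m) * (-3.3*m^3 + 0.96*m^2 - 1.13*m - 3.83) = 16.104*m^4 - 5.1798*m^3 + 5.6584*m^2 + 18.5209*m - 0.5745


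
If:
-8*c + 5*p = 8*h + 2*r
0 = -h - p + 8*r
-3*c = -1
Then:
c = 1/3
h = 38*r/13 - 8/39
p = 66*r/13 + 8/39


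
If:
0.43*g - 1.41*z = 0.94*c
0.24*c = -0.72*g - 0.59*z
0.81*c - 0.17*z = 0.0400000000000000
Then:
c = 0.04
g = 0.01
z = -0.03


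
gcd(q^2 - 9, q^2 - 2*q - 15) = q + 3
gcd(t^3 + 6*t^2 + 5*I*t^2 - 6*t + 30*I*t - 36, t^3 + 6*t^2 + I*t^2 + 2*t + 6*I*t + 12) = t^2 + t*(6 + 2*I) + 12*I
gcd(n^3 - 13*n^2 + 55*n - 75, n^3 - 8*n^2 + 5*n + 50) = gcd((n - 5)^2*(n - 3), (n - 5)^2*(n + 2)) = n^2 - 10*n + 25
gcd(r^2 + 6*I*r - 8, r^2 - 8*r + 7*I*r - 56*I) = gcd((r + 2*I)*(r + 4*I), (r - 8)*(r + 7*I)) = 1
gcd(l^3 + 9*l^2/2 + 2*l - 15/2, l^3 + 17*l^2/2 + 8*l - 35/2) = l^2 + 3*l/2 - 5/2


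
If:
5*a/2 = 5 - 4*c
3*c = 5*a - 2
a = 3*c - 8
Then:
No Solution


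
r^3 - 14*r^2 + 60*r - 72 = (r - 6)^2*(r - 2)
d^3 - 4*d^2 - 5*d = d*(d - 5)*(d + 1)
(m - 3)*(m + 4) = m^2 + m - 12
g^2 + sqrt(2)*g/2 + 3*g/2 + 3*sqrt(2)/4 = (g + 3/2)*(g + sqrt(2)/2)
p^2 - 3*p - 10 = (p - 5)*(p + 2)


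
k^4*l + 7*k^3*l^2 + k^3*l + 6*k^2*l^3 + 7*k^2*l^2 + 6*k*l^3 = k*(k + l)*(k + 6*l)*(k*l + l)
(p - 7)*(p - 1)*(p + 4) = p^3 - 4*p^2 - 25*p + 28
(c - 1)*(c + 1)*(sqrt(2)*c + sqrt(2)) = sqrt(2)*c^3 + sqrt(2)*c^2 - sqrt(2)*c - sqrt(2)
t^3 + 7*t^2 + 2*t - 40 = (t - 2)*(t + 4)*(t + 5)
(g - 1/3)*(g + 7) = g^2 + 20*g/3 - 7/3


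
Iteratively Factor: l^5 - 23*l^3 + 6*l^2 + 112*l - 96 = (l + 4)*(l^4 - 4*l^3 - 7*l^2 + 34*l - 24) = (l + 3)*(l + 4)*(l^3 - 7*l^2 + 14*l - 8) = (l - 1)*(l + 3)*(l + 4)*(l^2 - 6*l + 8) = (l - 4)*(l - 1)*(l + 3)*(l + 4)*(l - 2)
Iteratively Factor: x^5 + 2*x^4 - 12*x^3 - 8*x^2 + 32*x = (x + 2)*(x^4 - 12*x^2 + 16*x) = (x + 2)*(x + 4)*(x^3 - 4*x^2 + 4*x) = (x - 2)*(x + 2)*(x + 4)*(x^2 - 2*x) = x*(x - 2)*(x + 2)*(x + 4)*(x - 2)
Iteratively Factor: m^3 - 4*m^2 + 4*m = (m - 2)*(m^2 - 2*m) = (m - 2)^2*(m)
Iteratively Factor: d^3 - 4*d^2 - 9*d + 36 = (d + 3)*(d^2 - 7*d + 12) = (d - 3)*(d + 3)*(d - 4)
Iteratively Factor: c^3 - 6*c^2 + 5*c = (c)*(c^2 - 6*c + 5) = c*(c - 1)*(c - 5)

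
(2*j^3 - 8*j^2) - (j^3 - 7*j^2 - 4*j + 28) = j^3 - j^2 + 4*j - 28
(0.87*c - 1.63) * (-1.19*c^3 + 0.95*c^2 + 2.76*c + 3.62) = -1.0353*c^4 + 2.7662*c^3 + 0.8527*c^2 - 1.3494*c - 5.9006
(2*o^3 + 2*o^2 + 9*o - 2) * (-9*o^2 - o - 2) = -18*o^5 - 20*o^4 - 87*o^3 + 5*o^2 - 16*o + 4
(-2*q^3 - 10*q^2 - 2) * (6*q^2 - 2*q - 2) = -12*q^5 - 56*q^4 + 24*q^3 + 8*q^2 + 4*q + 4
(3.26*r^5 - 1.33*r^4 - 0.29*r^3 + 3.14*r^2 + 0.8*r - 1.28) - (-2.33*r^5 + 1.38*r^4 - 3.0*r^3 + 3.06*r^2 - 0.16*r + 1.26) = 5.59*r^5 - 2.71*r^4 + 2.71*r^3 + 0.0800000000000001*r^2 + 0.96*r - 2.54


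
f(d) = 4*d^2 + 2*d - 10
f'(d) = 8*d + 2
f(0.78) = -6.01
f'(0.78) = 8.24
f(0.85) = -5.41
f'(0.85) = 8.80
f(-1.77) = -1.01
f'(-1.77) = -12.16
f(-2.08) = 3.15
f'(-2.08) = -14.64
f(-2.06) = 2.85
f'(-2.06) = -14.48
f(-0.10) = -10.16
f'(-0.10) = 1.20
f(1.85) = 7.39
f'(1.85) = 16.80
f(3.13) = 35.45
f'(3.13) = 27.04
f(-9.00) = 296.00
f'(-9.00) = -70.00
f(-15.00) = 860.00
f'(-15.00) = -118.00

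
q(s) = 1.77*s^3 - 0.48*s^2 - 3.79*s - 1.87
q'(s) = 5.31*s^2 - 0.96*s - 3.79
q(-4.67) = -174.91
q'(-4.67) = 116.50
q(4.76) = 160.11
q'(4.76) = 111.95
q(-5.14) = -235.43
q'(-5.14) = 141.43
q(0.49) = -3.63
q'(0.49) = -2.99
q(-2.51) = -23.37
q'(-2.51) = 32.07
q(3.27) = 42.49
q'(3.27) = 49.85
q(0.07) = -2.14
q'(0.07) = -3.83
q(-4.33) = -138.15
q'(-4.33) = 99.92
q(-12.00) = -3084.07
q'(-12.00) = 772.37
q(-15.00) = -6026.77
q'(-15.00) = 1205.36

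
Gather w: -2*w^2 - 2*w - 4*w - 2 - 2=-2*w^2 - 6*w - 4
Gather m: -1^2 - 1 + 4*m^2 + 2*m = 4*m^2 + 2*m - 2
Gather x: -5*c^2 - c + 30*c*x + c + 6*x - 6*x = -5*c^2 + 30*c*x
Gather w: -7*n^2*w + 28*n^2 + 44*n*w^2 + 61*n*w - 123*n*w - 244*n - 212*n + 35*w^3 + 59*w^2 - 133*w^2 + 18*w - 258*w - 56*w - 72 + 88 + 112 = 28*n^2 - 456*n + 35*w^3 + w^2*(44*n - 74) + w*(-7*n^2 - 62*n - 296) + 128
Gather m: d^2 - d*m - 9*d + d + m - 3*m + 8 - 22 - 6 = d^2 - 8*d + m*(-d - 2) - 20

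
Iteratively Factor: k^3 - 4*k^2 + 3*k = (k)*(k^2 - 4*k + 3) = k*(k - 1)*(k - 3)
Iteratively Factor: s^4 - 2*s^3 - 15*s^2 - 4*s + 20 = (s + 2)*(s^3 - 4*s^2 - 7*s + 10) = (s - 5)*(s + 2)*(s^2 + s - 2) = (s - 5)*(s + 2)^2*(s - 1)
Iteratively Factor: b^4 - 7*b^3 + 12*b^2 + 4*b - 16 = (b - 4)*(b^3 - 3*b^2 + 4) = (b - 4)*(b - 2)*(b^2 - b - 2) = (b - 4)*(b - 2)*(b + 1)*(b - 2)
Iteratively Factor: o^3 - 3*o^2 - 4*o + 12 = (o - 3)*(o^2 - 4) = (o - 3)*(o - 2)*(o + 2)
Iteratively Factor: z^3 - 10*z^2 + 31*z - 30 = (z - 3)*(z^2 - 7*z + 10) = (z - 5)*(z - 3)*(z - 2)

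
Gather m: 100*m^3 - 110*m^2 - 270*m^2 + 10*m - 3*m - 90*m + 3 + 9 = 100*m^3 - 380*m^2 - 83*m + 12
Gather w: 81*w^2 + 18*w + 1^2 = 81*w^2 + 18*w + 1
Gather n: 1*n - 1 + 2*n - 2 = 3*n - 3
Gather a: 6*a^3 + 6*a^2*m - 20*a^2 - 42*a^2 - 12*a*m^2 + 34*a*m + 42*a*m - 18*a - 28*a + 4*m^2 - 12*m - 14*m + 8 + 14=6*a^3 + a^2*(6*m - 62) + a*(-12*m^2 + 76*m - 46) + 4*m^2 - 26*m + 22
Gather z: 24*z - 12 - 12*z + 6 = 12*z - 6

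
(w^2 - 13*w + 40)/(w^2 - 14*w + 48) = (w - 5)/(w - 6)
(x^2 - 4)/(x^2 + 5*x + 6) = (x - 2)/(x + 3)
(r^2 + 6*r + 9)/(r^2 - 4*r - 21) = (r + 3)/(r - 7)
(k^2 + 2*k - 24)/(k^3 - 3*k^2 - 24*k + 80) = (k + 6)/(k^2 + k - 20)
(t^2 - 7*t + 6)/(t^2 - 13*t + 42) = (t - 1)/(t - 7)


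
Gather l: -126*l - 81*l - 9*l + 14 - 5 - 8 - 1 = -216*l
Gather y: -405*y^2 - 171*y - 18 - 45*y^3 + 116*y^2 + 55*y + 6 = -45*y^3 - 289*y^2 - 116*y - 12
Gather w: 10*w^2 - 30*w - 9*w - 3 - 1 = 10*w^2 - 39*w - 4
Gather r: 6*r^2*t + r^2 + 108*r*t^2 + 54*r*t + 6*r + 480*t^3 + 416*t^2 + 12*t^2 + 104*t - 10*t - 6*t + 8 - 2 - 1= r^2*(6*t + 1) + r*(108*t^2 + 54*t + 6) + 480*t^3 + 428*t^2 + 88*t + 5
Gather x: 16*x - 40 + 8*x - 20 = 24*x - 60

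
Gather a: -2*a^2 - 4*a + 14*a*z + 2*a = -2*a^2 + a*(14*z - 2)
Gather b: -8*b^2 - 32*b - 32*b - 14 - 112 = -8*b^2 - 64*b - 126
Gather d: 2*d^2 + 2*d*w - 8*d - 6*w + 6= 2*d^2 + d*(2*w - 8) - 6*w + 6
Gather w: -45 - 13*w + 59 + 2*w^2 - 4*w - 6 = 2*w^2 - 17*w + 8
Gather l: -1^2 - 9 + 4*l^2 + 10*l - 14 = 4*l^2 + 10*l - 24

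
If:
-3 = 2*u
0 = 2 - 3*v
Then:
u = -3/2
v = 2/3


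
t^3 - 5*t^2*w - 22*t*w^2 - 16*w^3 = (t - 8*w)*(t + w)*(t + 2*w)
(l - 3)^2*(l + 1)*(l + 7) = l^4 + 2*l^3 - 32*l^2 + 30*l + 63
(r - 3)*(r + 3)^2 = r^3 + 3*r^2 - 9*r - 27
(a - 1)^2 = a^2 - 2*a + 1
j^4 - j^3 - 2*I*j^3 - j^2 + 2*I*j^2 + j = j*(j - 1)*(j - I)^2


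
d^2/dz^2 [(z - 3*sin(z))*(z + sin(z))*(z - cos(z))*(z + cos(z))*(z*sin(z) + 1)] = -z^5*sin(z) + 8*z^4*sin(z)^2 + 10*z^4*cos(z) - 4*z^4 + 18*z^3*sin(z)^3 - 32*z^3*sin(z)*cos(z) + 11*z^3*sin(z) + 32*z^2*sin(z)^4 - 36*z^2*sin(z)^2*cos(z) - 48*z^2*sin(z)^2 - 18*z^2*cos(z) + 12*z^2 + 75*z*sin(z)^5 - 32*z*sin(z)^3*cos(z) - 81*z*sin(z)^3 - 14*z*sin(z) - 30*sin(z)^4*cos(z) + 44*sin(z)^4 + 6*sin(z)^2*cos(z) - 48*sin(z)^2 + 4*cos(z) + 4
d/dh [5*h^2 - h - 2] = 10*h - 1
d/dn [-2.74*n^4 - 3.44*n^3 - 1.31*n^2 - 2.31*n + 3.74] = -10.96*n^3 - 10.32*n^2 - 2.62*n - 2.31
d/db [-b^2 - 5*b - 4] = -2*b - 5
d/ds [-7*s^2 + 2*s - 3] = 2 - 14*s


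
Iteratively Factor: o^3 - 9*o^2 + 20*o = (o)*(o^2 - 9*o + 20) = o*(o - 5)*(o - 4)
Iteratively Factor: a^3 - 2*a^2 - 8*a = (a - 4)*(a^2 + 2*a) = a*(a - 4)*(a + 2)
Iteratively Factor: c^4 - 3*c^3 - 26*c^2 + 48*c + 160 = (c + 4)*(c^3 - 7*c^2 + 2*c + 40) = (c - 5)*(c + 4)*(c^2 - 2*c - 8) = (c - 5)*(c - 4)*(c + 4)*(c + 2)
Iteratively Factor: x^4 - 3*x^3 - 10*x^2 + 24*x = (x - 4)*(x^3 + x^2 - 6*x) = (x - 4)*(x + 3)*(x^2 - 2*x) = (x - 4)*(x - 2)*(x + 3)*(x)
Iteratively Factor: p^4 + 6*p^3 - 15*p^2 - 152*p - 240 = (p + 4)*(p^3 + 2*p^2 - 23*p - 60) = (p + 4)^2*(p^2 - 2*p - 15) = (p + 3)*(p + 4)^2*(p - 5)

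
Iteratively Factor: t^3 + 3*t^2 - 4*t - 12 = (t + 3)*(t^2 - 4) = (t + 2)*(t + 3)*(t - 2)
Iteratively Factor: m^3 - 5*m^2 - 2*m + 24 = (m + 2)*(m^2 - 7*m + 12) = (m - 3)*(m + 2)*(m - 4)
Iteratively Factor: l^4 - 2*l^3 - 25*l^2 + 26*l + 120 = (l - 5)*(l^3 + 3*l^2 - 10*l - 24) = (l - 5)*(l - 3)*(l^2 + 6*l + 8) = (l - 5)*(l - 3)*(l + 4)*(l + 2)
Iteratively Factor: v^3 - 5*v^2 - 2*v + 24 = (v - 4)*(v^2 - v - 6) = (v - 4)*(v - 3)*(v + 2)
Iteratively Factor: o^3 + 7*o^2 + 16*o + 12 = (o + 2)*(o^2 + 5*o + 6) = (o + 2)^2*(o + 3)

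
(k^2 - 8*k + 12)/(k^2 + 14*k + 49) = (k^2 - 8*k + 12)/(k^2 + 14*k + 49)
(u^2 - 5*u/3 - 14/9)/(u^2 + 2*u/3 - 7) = (u + 2/3)/(u + 3)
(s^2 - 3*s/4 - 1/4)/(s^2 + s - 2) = (s + 1/4)/(s + 2)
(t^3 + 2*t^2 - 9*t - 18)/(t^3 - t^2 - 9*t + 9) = (t + 2)/(t - 1)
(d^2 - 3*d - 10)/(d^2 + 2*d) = (d - 5)/d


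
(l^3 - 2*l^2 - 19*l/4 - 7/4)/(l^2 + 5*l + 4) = (l^2 - 3*l - 7/4)/(l + 4)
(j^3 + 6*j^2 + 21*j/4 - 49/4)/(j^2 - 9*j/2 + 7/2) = (4*j^2 + 28*j + 49)/(2*(2*j - 7))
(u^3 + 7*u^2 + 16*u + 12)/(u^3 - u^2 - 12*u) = (u^2 + 4*u + 4)/(u*(u - 4))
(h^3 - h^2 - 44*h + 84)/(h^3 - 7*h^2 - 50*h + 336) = (h - 2)/(h - 8)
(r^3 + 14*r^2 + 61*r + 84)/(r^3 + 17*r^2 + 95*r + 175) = (r^2 + 7*r + 12)/(r^2 + 10*r + 25)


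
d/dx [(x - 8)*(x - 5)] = 2*x - 13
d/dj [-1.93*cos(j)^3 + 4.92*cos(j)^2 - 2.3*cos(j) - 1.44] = (5.79*cos(j)^2 - 9.84*cos(j) + 2.3)*sin(j)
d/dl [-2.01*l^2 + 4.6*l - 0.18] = 4.6 - 4.02*l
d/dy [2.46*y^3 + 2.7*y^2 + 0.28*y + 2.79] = 7.38*y^2 + 5.4*y + 0.28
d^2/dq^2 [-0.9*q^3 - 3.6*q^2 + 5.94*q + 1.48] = -5.4*q - 7.2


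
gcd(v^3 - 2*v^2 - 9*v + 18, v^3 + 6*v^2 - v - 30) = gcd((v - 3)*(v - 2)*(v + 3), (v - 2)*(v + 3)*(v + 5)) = v^2 + v - 6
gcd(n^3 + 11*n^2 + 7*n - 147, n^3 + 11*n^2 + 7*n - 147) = n^3 + 11*n^2 + 7*n - 147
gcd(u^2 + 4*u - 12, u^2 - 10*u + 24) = 1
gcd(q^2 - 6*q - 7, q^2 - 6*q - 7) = q^2 - 6*q - 7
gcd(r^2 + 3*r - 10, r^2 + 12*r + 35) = r + 5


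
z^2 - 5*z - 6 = (z - 6)*(z + 1)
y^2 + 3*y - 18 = (y - 3)*(y + 6)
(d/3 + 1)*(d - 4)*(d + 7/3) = d^3/3 + 4*d^2/9 - 43*d/9 - 28/3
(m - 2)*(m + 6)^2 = m^3 + 10*m^2 + 12*m - 72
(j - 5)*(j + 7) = j^2 + 2*j - 35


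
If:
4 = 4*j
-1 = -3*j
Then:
No Solution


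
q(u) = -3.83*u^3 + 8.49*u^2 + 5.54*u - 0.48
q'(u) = -11.49*u^2 + 16.98*u + 5.54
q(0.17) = 0.69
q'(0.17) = 8.09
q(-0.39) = -1.12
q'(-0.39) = -2.83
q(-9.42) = 3902.19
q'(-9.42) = -1173.99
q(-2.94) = 153.95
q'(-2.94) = -143.70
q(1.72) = 14.68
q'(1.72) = 0.75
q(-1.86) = 43.23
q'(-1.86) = -65.79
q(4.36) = -132.37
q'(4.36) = -138.85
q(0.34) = 2.23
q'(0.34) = 9.98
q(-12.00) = 7773.84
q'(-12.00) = -1852.78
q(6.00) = -488.88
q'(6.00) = -306.22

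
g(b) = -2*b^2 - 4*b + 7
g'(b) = -4*b - 4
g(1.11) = 0.10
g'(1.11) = -8.44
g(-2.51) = 4.44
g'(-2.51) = 6.04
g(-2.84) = 2.23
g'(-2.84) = 7.36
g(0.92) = 1.63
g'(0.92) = -7.68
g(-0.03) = 7.12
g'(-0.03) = -3.88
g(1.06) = 0.51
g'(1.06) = -8.24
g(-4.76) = -19.28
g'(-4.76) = 15.04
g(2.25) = -12.12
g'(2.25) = -13.00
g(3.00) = -23.00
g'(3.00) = -16.00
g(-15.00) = -383.00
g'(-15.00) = 56.00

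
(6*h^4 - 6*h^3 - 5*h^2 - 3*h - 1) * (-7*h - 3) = -42*h^5 + 24*h^4 + 53*h^3 + 36*h^2 + 16*h + 3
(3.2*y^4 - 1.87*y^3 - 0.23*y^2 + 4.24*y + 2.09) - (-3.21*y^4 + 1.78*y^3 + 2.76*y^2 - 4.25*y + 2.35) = 6.41*y^4 - 3.65*y^3 - 2.99*y^2 + 8.49*y - 0.26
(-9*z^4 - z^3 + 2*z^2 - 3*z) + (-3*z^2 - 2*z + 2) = -9*z^4 - z^3 - z^2 - 5*z + 2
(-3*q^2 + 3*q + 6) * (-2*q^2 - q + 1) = 6*q^4 - 3*q^3 - 18*q^2 - 3*q + 6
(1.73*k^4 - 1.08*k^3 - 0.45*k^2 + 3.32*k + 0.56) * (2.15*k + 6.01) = 3.7195*k^5 + 8.0753*k^4 - 7.4583*k^3 + 4.4335*k^2 + 21.1572*k + 3.3656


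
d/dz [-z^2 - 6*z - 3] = -2*z - 6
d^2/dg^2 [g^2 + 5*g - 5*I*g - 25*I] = 2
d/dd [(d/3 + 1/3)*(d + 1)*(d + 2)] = (d + 1)*(3*d + 5)/3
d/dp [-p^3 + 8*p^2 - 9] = p*(16 - 3*p)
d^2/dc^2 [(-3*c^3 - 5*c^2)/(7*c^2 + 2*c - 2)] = 4*(8*c^3 - 87*c^2 - 18*c - 10)/(343*c^6 + 294*c^5 - 210*c^4 - 160*c^3 + 60*c^2 + 24*c - 8)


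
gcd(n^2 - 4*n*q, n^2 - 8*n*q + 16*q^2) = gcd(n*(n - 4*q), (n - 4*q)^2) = -n + 4*q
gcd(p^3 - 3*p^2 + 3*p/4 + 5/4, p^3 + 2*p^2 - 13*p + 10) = p - 1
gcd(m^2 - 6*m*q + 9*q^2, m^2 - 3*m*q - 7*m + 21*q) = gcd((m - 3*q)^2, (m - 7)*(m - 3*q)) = -m + 3*q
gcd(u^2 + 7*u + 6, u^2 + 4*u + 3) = u + 1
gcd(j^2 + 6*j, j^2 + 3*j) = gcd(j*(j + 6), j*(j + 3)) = j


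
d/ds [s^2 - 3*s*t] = 2*s - 3*t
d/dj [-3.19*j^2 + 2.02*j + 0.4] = 2.02 - 6.38*j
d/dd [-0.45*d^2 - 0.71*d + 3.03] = -0.9*d - 0.71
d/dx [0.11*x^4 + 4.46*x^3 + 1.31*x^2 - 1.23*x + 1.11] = 0.44*x^3 + 13.38*x^2 + 2.62*x - 1.23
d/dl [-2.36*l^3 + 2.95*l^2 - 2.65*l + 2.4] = -7.08*l^2 + 5.9*l - 2.65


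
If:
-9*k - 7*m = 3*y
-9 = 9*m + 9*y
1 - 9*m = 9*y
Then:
No Solution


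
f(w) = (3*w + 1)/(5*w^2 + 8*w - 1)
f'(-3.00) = -0.29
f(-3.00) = -0.40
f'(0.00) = -11.00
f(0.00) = -1.00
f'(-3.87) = -0.11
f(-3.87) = -0.25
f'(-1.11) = -1.33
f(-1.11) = 0.63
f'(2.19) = -0.06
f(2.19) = 0.19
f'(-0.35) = -0.92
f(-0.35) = 0.02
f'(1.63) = -0.10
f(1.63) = 0.23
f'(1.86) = -0.08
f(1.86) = 0.21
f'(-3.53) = -0.15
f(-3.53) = -0.29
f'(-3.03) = -0.28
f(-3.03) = -0.39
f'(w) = (-10*w - 8)*(3*w + 1)/(5*w^2 + 8*w - 1)^2 + 3/(5*w^2 + 8*w - 1)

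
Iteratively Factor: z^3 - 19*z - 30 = (z - 5)*(z^2 + 5*z + 6) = (z - 5)*(z + 2)*(z + 3)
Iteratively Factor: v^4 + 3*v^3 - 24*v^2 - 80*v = (v + 4)*(v^3 - v^2 - 20*v) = v*(v + 4)*(v^2 - v - 20) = v*(v + 4)^2*(v - 5)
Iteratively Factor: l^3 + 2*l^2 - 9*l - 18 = (l + 3)*(l^2 - l - 6) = (l - 3)*(l + 3)*(l + 2)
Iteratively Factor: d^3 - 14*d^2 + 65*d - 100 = (d - 5)*(d^2 - 9*d + 20) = (d - 5)^2*(d - 4)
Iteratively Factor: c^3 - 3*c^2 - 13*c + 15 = (c + 3)*(c^2 - 6*c + 5) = (c - 5)*(c + 3)*(c - 1)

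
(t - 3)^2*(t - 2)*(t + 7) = t^4 - t^3 - 35*t^2 + 129*t - 126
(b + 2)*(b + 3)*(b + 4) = b^3 + 9*b^2 + 26*b + 24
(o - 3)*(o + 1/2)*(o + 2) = o^3 - o^2/2 - 13*o/2 - 3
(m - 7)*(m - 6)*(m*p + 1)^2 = m^4*p^2 - 13*m^3*p^2 + 2*m^3*p + 42*m^2*p^2 - 26*m^2*p + m^2 + 84*m*p - 13*m + 42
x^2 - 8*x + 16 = (x - 4)^2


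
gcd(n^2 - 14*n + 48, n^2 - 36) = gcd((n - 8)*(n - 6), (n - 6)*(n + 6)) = n - 6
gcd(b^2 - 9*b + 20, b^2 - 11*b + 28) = b - 4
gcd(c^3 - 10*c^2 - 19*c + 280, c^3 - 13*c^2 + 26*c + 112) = c^2 - 15*c + 56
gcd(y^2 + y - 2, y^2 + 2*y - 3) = y - 1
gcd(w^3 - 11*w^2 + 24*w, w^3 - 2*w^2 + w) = w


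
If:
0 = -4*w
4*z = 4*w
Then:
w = 0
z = 0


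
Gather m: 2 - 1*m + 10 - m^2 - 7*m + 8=-m^2 - 8*m + 20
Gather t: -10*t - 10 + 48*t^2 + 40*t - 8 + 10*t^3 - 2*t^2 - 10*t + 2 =10*t^3 + 46*t^2 + 20*t - 16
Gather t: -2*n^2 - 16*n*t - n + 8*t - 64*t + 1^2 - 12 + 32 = -2*n^2 - n + t*(-16*n - 56) + 21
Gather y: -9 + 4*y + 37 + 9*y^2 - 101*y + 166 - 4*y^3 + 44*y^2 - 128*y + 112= -4*y^3 + 53*y^2 - 225*y + 306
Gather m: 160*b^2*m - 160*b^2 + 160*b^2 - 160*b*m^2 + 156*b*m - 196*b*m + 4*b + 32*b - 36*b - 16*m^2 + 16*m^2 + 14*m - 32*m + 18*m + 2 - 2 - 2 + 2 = -160*b*m^2 + m*(160*b^2 - 40*b)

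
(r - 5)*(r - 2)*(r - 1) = r^3 - 8*r^2 + 17*r - 10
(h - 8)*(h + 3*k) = h^2 + 3*h*k - 8*h - 24*k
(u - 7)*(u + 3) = u^2 - 4*u - 21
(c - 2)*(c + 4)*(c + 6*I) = c^3 + 2*c^2 + 6*I*c^2 - 8*c + 12*I*c - 48*I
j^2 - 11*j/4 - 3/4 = (j - 3)*(j + 1/4)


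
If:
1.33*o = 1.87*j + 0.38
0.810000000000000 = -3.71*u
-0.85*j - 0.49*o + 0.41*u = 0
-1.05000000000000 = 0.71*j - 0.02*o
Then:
No Solution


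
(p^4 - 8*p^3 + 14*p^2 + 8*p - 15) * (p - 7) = p^5 - 15*p^4 + 70*p^3 - 90*p^2 - 71*p + 105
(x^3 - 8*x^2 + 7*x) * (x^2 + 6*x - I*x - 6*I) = x^5 - 2*x^4 - I*x^4 - 41*x^3 + 2*I*x^3 + 42*x^2 + 41*I*x^2 - 42*I*x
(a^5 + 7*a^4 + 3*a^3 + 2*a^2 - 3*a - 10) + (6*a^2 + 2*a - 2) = a^5 + 7*a^4 + 3*a^3 + 8*a^2 - a - 12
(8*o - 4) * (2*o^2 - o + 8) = 16*o^3 - 16*o^2 + 68*o - 32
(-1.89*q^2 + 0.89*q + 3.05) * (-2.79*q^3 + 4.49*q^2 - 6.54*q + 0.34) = 5.2731*q^5 - 10.9692*q^4 + 7.8472*q^3 + 7.2313*q^2 - 19.6444*q + 1.037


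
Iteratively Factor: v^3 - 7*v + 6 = (v - 2)*(v^2 + 2*v - 3) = (v - 2)*(v - 1)*(v + 3)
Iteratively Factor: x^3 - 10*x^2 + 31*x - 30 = (x - 5)*(x^2 - 5*x + 6) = (x - 5)*(x - 2)*(x - 3)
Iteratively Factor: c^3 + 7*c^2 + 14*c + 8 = (c + 2)*(c^2 + 5*c + 4) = (c + 2)*(c + 4)*(c + 1)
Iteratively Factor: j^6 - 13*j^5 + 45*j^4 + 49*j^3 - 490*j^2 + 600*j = (j)*(j^5 - 13*j^4 + 45*j^3 + 49*j^2 - 490*j + 600) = j*(j - 2)*(j^4 - 11*j^3 + 23*j^2 + 95*j - 300) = j*(j - 4)*(j - 2)*(j^3 - 7*j^2 - 5*j + 75) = j*(j - 4)*(j - 2)*(j + 3)*(j^2 - 10*j + 25) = j*(j - 5)*(j - 4)*(j - 2)*(j + 3)*(j - 5)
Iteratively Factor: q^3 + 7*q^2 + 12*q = (q + 4)*(q^2 + 3*q) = q*(q + 4)*(q + 3)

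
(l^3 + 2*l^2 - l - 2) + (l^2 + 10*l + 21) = l^3 + 3*l^2 + 9*l + 19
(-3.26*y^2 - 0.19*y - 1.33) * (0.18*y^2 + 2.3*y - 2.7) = -0.5868*y^4 - 7.5322*y^3 + 8.1256*y^2 - 2.546*y + 3.591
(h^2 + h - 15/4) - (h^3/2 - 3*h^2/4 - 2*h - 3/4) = -h^3/2 + 7*h^2/4 + 3*h - 3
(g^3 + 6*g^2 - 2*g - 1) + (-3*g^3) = -2*g^3 + 6*g^2 - 2*g - 1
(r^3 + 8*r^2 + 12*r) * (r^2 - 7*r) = r^5 + r^4 - 44*r^3 - 84*r^2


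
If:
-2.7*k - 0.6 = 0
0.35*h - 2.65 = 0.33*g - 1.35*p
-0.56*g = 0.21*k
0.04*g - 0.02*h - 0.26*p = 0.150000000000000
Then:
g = 0.08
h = 13.97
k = -0.22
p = -1.64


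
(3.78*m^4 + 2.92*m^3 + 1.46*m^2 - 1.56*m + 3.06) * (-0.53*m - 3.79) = -2.0034*m^5 - 15.8738*m^4 - 11.8406*m^3 - 4.7066*m^2 + 4.2906*m - 11.5974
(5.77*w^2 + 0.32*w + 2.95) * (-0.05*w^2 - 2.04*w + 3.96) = -0.2885*w^4 - 11.7868*w^3 + 22.0489*w^2 - 4.7508*w + 11.682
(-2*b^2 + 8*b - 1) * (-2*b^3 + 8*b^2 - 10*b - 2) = 4*b^5 - 32*b^4 + 86*b^3 - 84*b^2 - 6*b + 2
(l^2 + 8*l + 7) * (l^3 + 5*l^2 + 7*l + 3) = l^5 + 13*l^4 + 54*l^3 + 94*l^2 + 73*l + 21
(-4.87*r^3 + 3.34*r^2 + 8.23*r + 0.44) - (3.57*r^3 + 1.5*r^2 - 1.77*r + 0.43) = -8.44*r^3 + 1.84*r^2 + 10.0*r + 0.01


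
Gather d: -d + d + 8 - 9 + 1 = 0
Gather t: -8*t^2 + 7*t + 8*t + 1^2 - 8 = -8*t^2 + 15*t - 7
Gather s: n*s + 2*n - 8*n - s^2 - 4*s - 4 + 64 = -6*n - s^2 + s*(n - 4) + 60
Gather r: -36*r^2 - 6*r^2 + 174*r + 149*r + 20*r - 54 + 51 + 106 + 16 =-42*r^2 + 343*r + 119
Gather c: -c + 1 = 1 - c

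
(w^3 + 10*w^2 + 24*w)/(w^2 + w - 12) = w*(w + 6)/(w - 3)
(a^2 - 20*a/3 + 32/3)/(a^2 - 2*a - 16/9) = 3*(a - 4)/(3*a + 2)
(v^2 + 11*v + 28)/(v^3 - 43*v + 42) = (v + 4)/(v^2 - 7*v + 6)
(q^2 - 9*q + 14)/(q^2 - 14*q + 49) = (q - 2)/(q - 7)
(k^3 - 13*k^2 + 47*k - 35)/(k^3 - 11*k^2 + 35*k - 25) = (k - 7)/(k - 5)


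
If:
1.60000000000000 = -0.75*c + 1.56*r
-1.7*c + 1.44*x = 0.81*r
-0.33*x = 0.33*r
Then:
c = -0.83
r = 0.63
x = -0.63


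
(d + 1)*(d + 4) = d^2 + 5*d + 4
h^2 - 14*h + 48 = (h - 8)*(h - 6)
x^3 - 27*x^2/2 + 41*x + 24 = (x - 8)*(x - 6)*(x + 1/2)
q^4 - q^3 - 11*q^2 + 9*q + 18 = (q - 3)*(q - 2)*(q + 1)*(q + 3)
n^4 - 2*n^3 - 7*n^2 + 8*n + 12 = (n - 3)*(n - 2)*(n + 1)*(n + 2)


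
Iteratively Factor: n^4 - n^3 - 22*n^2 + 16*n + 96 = (n - 4)*(n^3 + 3*n^2 - 10*n - 24) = (n - 4)*(n - 3)*(n^2 + 6*n + 8) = (n - 4)*(n - 3)*(n + 2)*(n + 4)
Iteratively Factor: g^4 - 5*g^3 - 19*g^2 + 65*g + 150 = (g - 5)*(g^3 - 19*g - 30) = (g - 5)^2*(g^2 + 5*g + 6) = (g - 5)^2*(g + 2)*(g + 3)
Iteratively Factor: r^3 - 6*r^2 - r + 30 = (r - 5)*(r^2 - r - 6) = (r - 5)*(r + 2)*(r - 3)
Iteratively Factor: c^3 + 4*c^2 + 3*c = (c + 3)*(c^2 + c) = c*(c + 3)*(c + 1)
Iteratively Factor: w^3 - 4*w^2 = (w)*(w^2 - 4*w) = w*(w - 4)*(w)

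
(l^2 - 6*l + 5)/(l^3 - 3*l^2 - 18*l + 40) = (l - 1)/(l^2 + 2*l - 8)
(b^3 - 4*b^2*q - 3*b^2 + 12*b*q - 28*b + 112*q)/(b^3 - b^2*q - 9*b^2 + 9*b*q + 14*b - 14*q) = (-b^2 + 4*b*q - 4*b + 16*q)/(-b^2 + b*q + 2*b - 2*q)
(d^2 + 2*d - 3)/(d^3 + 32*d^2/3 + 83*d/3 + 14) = 3*(d - 1)/(3*d^2 + 23*d + 14)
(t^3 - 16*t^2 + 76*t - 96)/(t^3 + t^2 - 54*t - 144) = (t^2 - 8*t + 12)/(t^2 + 9*t + 18)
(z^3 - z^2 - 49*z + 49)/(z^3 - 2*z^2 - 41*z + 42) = (z + 7)/(z + 6)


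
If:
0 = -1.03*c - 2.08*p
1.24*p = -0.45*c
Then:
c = 0.00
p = 0.00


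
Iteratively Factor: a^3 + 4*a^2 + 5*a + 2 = (a + 1)*(a^2 + 3*a + 2) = (a + 1)^2*(a + 2)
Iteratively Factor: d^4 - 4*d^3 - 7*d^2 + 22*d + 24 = (d + 1)*(d^3 - 5*d^2 - 2*d + 24) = (d + 1)*(d + 2)*(d^2 - 7*d + 12) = (d - 3)*(d + 1)*(d + 2)*(d - 4)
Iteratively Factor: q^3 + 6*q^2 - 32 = (q + 4)*(q^2 + 2*q - 8) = (q + 4)^2*(q - 2)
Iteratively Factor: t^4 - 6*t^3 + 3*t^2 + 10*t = (t - 2)*(t^3 - 4*t^2 - 5*t) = t*(t - 2)*(t^2 - 4*t - 5) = t*(t - 5)*(t - 2)*(t + 1)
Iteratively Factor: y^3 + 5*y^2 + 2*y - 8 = (y + 2)*(y^2 + 3*y - 4) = (y + 2)*(y + 4)*(y - 1)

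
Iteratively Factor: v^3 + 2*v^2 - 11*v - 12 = (v + 1)*(v^2 + v - 12) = (v + 1)*(v + 4)*(v - 3)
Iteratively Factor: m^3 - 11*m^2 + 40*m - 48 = (m - 4)*(m^2 - 7*m + 12) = (m - 4)^2*(m - 3)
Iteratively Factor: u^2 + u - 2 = (u + 2)*(u - 1)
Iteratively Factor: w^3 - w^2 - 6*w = (w)*(w^2 - w - 6) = w*(w - 3)*(w + 2)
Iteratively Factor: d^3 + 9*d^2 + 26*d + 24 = (d + 2)*(d^2 + 7*d + 12) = (d + 2)*(d + 4)*(d + 3)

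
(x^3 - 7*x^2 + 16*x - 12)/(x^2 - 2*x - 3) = (x^2 - 4*x + 4)/(x + 1)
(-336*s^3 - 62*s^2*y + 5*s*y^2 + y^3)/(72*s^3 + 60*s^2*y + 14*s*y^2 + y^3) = (-56*s^2 - s*y + y^2)/(12*s^2 + 8*s*y + y^2)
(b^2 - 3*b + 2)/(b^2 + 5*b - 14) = (b - 1)/(b + 7)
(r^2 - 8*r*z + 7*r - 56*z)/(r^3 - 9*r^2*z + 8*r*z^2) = (-r - 7)/(r*(-r + z))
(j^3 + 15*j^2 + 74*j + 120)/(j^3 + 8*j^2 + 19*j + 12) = (j^2 + 11*j + 30)/(j^2 + 4*j + 3)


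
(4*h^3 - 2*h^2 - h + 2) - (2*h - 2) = 4*h^3 - 2*h^2 - 3*h + 4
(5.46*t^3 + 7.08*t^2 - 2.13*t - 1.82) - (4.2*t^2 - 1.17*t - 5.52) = 5.46*t^3 + 2.88*t^2 - 0.96*t + 3.7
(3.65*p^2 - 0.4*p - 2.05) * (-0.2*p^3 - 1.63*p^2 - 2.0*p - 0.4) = -0.73*p^5 - 5.8695*p^4 - 6.238*p^3 + 2.6815*p^2 + 4.26*p + 0.82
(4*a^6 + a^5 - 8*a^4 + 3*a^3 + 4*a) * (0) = 0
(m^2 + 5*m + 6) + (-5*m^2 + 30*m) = -4*m^2 + 35*m + 6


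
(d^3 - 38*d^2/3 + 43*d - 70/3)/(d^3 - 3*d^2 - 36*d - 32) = (-3*d^3 + 38*d^2 - 129*d + 70)/(3*(-d^3 + 3*d^2 + 36*d + 32))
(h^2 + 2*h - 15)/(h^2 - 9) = (h + 5)/(h + 3)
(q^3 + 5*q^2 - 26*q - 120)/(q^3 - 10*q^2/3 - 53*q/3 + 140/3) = 3*(q + 6)/(3*q - 7)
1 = 1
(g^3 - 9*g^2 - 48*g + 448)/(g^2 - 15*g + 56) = (g^2 - g - 56)/(g - 7)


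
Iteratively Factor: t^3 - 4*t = (t - 2)*(t^2 + 2*t) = t*(t - 2)*(t + 2)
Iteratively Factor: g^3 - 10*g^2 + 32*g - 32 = (g - 4)*(g^2 - 6*g + 8) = (g - 4)*(g - 2)*(g - 4)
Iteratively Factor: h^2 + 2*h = (h)*(h + 2)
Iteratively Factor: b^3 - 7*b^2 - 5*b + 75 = (b - 5)*(b^2 - 2*b - 15) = (b - 5)*(b + 3)*(b - 5)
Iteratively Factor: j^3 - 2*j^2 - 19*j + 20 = (j - 5)*(j^2 + 3*j - 4) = (j - 5)*(j + 4)*(j - 1)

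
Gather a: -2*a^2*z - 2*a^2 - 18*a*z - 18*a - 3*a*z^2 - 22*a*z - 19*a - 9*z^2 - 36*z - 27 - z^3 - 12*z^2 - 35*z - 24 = a^2*(-2*z - 2) + a*(-3*z^2 - 40*z - 37) - z^3 - 21*z^2 - 71*z - 51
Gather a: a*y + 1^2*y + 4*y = a*y + 5*y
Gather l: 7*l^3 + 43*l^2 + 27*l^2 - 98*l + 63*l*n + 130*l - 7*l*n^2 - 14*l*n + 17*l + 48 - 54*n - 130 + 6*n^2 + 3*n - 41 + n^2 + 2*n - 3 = 7*l^3 + 70*l^2 + l*(-7*n^2 + 49*n + 49) + 7*n^2 - 49*n - 126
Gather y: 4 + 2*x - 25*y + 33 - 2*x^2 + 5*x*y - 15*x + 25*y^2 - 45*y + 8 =-2*x^2 - 13*x + 25*y^2 + y*(5*x - 70) + 45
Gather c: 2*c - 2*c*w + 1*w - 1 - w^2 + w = c*(2 - 2*w) - w^2 + 2*w - 1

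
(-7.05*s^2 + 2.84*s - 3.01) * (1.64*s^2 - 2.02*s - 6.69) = -11.562*s^4 + 18.8986*s^3 + 36.4913*s^2 - 12.9194*s + 20.1369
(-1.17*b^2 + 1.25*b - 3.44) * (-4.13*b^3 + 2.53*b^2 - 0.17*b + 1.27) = 4.8321*b^5 - 8.1226*b^4 + 17.5686*b^3 - 10.4016*b^2 + 2.1723*b - 4.3688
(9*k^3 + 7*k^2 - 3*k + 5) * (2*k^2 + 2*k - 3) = 18*k^5 + 32*k^4 - 19*k^3 - 17*k^2 + 19*k - 15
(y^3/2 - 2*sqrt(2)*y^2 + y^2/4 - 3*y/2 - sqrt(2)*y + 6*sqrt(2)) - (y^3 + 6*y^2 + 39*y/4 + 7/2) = -y^3/2 - 23*y^2/4 - 2*sqrt(2)*y^2 - 45*y/4 - sqrt(2)*y - 7/2 + 6*sqrt(2)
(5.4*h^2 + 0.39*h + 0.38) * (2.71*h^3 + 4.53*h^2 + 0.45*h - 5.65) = 14.634*h^5 + 25.5189*h^4 + 5.2265*h^3 - 28.6131*h^2 - 2.0325*h - 2.147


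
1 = 1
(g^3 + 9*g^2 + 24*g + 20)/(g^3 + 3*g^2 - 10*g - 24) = (g^2 + 7*g + 10)/(g^2 + g - 12)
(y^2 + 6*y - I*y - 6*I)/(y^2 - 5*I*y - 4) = (y + 6)/(y - 4*I)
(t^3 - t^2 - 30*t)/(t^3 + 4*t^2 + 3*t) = (t^2 - t - 30)/(t^2 + 4*t + 3)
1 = 1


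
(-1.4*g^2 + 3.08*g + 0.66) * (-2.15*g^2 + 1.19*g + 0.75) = 3.01*g^4 - 8.288*g^3 + 1.1962*g^2 + 3.0954*g + 0.495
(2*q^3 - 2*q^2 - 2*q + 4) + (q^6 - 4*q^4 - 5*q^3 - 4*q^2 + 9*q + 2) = q^6 - 4*q^4 - 3*q^3 - 6*q^2 + 7*q + 6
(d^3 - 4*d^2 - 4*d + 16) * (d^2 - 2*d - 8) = d^5 - 6*d^4 - 4*d^3 + 56*d^2 - 128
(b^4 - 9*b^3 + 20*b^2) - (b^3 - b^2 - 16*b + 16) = b^4 - 10*b^3 + 21*b^2 + 16*b - 16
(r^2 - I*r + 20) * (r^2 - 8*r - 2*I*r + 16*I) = r^4 - 8*r^3 - 3*I*r^3 + 18*r^2 + 24*I*r^2 - 144*r - 40*I*r + 320*I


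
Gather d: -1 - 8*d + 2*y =-8*d + 2*y - 1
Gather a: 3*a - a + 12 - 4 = 2*a + 8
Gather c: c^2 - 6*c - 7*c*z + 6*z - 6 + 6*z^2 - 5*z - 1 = c^2 + c*(-7*z - 6) + 6*z^2 + z - 7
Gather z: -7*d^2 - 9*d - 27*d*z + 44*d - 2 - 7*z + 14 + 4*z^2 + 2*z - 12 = -7*d^2 + 35*d + 4*z^2 + z*(-27*d - 5)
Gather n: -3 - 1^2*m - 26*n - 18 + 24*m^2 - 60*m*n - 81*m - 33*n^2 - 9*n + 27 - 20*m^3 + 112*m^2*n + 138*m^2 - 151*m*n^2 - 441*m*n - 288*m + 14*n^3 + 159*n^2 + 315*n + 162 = -20*m^3 + 162*m^2 - 370*m + 14*n^3 + n^2*(126 - 151*m) + n*(112*m^2 - 501*m + 280) + 168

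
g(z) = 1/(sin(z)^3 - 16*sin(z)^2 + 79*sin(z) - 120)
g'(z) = (-3*sin(z)^2*cos(z) + 32*sin(z)*cos(z) - 79*cos(z))/(sin(z)^3 - 16*sin(z)^2 + 79*sin(z) - 120)^2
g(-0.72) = -0.01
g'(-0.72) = -0.00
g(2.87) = -0.01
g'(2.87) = 0.01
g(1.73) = -0.02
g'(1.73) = 0.00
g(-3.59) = -0.01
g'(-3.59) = 0.01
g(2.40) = -0.01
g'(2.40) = 0.01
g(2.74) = -0.01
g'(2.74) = 0.01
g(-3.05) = -0.01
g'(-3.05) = 0.01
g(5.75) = -0.01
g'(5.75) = -0.00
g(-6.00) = -0.01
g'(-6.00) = -0.00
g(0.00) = -0.00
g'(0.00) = -0.00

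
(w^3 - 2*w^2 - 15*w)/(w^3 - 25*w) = (w + 3)/(w + 5)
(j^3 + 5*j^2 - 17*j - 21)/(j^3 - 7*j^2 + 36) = (j^2 + 8*j + 7)/(j^2 - 4*j - 12)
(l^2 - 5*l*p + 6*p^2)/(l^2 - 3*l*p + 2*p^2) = (-l + 3*p)/(-l + p)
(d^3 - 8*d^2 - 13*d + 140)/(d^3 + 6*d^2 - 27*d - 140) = (d - 7)/(d + 7)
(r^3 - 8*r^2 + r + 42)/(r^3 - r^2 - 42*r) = (r^2 - r - 6)/(r*(r + 6))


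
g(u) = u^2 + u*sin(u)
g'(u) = u*cos(u) + 2*u + sin(u)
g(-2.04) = 5.98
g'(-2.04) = -4.05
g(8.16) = 74.37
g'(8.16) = 14.82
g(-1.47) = 3.62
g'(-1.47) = -4.08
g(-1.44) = 3.50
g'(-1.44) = -4.06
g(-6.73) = 48.20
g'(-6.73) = -19.96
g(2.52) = 7.82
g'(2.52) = 3.57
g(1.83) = 5.12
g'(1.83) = 4.16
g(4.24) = 14.20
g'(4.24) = 5.66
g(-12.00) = 137.56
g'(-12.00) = -33.59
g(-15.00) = 234.75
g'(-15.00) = -19.25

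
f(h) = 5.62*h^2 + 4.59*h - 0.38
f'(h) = 11.24*h + 4.59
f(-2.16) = 15.93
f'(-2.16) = -19.69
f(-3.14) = 40.62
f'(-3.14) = -30.70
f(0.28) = 1.35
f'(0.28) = 7.74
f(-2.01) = 13.10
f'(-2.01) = -18.00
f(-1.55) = 6.01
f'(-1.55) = -12.83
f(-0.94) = 0.27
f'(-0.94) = -5.98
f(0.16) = 0.50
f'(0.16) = 6.39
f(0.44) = 2.73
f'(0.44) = 9.54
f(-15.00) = 1195.27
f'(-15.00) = -164.01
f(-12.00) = 753.82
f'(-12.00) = -130.29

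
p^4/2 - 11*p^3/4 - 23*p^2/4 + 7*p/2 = p*(p/2 + 1)*(p - 7)*(p - 1/2)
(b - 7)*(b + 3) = b^2 - 4*b - 21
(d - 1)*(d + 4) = d^2 + 3*d - 4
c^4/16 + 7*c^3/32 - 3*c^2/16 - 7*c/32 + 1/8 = (c/4 + 1/4)*(c/4 + 1)*(c - 1)*(c - 1/2)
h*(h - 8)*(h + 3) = h^3 - 5*h^2 - 24*h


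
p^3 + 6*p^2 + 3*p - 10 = (p - 1)*(p + 2)*(p + 5)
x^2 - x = x*(x - 1)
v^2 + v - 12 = (v - 3)*(v + 4)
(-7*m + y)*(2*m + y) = -14*m^2 - 5*m*y + y^2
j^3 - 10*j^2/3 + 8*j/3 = j*(j - 2)*(j - 4/3)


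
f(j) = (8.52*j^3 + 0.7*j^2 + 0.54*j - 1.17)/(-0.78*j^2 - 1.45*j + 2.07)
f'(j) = (1.56*j + 1.45)*(8.52*j^3 + 0.7*j^2 + 0.54*j - 1.17)/(-0.78*j^2 - 1.45*j + 2.07)^2 + (25.56*j^2 + 1.4*j + 0.54)/(-0.78*j^2 - 1.45*j + 2.07)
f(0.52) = 0.45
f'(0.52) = 8.32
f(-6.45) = 107.56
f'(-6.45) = -6.11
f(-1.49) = -11.45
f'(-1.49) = 26.10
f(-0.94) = -2.97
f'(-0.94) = 7.97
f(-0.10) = -0.56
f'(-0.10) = -0.03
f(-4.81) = 103.95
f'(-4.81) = 4.90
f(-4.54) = 105.94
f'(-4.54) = 10.19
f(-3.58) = 140.75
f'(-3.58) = 94.61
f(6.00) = -53.81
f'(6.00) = -10.01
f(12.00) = -116.17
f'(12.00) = -10.61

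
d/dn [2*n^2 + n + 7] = 4*n + 1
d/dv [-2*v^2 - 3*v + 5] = -4*v - 3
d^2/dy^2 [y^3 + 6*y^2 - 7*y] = 6*y + 12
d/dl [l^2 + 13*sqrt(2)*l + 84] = 2*l + 13*sqrt(2)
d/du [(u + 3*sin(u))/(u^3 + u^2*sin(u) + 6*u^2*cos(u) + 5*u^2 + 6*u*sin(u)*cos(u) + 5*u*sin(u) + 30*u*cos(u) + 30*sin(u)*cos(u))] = (6*u^3*sin(u) + 2*u^3*cos(u) - 2*u^3 + 12*u^2*sin(u)^2 + 20*u^2*sin(u) + 4*u^2*cos(u) + 7*u^2 + 18*u*sin(u)^3 + 54*u*sin(u)^2 - 36*u*sin(u)*cos(u) - 30*u*sin(u) + 60*u + 90*sin(u)^3 - 18*sin(u)^2*cos(u) - 15*sin(u)^2 - 60*sin(u)*cos(u))/((u + 5)^2*(u + sin(u))^2*(u + 6*cos(u))^2)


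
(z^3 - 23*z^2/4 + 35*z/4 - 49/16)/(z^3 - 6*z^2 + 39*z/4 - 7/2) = (z - 7/4)/(z - 2)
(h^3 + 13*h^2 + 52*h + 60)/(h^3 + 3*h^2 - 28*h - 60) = (h + 5)/(h - 5)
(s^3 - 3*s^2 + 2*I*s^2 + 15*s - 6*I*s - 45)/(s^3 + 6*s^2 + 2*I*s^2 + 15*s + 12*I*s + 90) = (s - 3)/(s + 6)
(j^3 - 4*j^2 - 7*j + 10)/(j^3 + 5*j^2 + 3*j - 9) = (j^2 - 3*j - 10)/(j^2 + 6*j + 9)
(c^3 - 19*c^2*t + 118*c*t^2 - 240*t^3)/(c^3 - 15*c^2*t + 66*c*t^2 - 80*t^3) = (-c + 6*t)/(-c + 2*t)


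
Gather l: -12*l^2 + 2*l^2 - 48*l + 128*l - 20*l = -10*l^2 + 60*l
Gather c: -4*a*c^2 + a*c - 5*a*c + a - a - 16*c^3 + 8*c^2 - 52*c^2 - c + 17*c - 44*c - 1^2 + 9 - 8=-16*c^3 + c^2*(-4*a - 44) + c*(-4*a - 28)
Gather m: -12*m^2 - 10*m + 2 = -12*m^2 - 10*m + 2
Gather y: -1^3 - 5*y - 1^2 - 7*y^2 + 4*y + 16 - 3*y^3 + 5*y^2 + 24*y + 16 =-3*y^3 - 2*y^2 + 23*y + 30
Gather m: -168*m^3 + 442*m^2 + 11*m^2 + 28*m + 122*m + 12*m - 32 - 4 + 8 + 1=-168*m^3 + 453*m^2 + 162*m - 27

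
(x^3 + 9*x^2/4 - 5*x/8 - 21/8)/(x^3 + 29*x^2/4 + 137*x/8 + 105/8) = (2*x^2 + x - 3)/(2*x^2 + 11*x + 15)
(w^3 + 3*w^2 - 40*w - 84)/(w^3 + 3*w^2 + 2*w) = (w^2 + w - 42)/(w*(w + 1))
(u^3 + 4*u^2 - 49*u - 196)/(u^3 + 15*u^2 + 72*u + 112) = (u - 7)/(u + 4)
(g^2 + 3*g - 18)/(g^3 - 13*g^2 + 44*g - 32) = (g^2 + 3*g - 18)/(g^3 - 13*g^2 + 44*g - 32)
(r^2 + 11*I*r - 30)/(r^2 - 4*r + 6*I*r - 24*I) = (r + 5*I)/(r - 4)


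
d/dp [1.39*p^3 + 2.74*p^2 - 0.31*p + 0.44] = 4.17*p^2 + 5.48*p - 0.31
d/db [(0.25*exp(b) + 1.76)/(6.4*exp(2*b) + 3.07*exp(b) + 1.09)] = (-(0.25*exp(b) + 1.76)*(12.8*exp(b) + 3.07) + 1.6*exp(2*b) + 0.7675*exp(b) + 0.2725)*exp(b)/(6.4*exp(2*b) + 3.07*exp(b) + 1.09)^2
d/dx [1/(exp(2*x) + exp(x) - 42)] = (-2*exp(x) - 1)*exp(x)/(exp(2*x) + exp(x) - 42)^2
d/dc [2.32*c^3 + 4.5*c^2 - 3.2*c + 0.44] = 6.96*c^2 + 9.0*c - 3.2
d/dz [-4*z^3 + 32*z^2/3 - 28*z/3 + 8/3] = -12*z^2 + 64*z/3 - 28/3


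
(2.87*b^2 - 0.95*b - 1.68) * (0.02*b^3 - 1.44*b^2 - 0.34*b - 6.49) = 0.0574*b^5 - 4.1518*b^4 + 0.3586*b^3 - 15.8841*b^2 + 6.7367*b + 10.9032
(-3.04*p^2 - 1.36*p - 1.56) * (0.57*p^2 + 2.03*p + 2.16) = -1.7328*p^4 - 6.9464*p^3 - 10.2164*p^2 - 6.1044*p - 3.3696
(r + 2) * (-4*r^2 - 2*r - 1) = -4*r^3 - 10*r^2 - 5*r - 2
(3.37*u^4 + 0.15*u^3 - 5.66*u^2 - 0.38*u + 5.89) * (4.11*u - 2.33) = 13.8507*u^5 - 7.2356*u^4 - 23.6121*u^3 + 11.626*u^2 + 25.0933*u - 13.7237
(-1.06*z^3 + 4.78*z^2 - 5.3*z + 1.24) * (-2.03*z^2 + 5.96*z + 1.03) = 2.1518*z^5 - 16.021*z^4 + 38.156*z^3 - 29.1818*z^2 + 1.9314*z + 1.2772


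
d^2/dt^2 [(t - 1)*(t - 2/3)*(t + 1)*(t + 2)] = 12*t^2 + 8*t - 14/3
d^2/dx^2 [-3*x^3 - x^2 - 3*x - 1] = -18*x - 2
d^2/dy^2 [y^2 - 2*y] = 2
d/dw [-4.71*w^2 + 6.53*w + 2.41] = 6.53 - 9.42*w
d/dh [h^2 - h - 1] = 2*h - 1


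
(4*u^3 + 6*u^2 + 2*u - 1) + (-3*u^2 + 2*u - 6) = 4*u^3 + 3*u^2 + 4*u - 7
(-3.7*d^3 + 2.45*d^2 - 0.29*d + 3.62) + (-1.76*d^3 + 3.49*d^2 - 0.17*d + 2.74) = -5.46*d^3 + 5.94*d^2 - 0.46*d + 6.36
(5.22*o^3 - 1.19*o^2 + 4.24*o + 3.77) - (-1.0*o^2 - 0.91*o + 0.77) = 5.22*o^3 - 0.19*o^2 + 5.15*o + 3.0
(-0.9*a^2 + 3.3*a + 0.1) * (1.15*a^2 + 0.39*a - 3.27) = -1.035*a^4 + 3.444*a^3 + 4.345*a^2 - 10.752*a - 0.327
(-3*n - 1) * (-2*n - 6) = 6*n^2 + 20*n + 6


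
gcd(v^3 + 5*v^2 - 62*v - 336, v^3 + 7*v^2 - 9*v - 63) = v + 7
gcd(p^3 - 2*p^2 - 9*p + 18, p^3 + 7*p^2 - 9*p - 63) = p^2 - 9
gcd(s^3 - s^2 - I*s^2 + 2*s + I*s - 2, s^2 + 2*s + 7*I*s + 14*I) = 1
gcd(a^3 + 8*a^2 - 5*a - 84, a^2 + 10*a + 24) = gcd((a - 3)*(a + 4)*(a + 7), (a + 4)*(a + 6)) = a + 4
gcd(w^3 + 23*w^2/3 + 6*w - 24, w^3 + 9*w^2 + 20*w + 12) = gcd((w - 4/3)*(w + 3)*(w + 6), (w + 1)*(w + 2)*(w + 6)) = w + 6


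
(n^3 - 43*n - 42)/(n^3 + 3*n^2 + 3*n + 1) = (n^2 - n - 42)/(n^2 + 2*n + 1)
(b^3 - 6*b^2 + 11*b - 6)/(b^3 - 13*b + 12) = (b - 2)/(b + 4)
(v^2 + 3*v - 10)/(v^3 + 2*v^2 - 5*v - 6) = (v + 5)/(v^2 + 4*v + 3)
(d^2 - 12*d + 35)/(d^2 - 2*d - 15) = (d - 7)/(d + 3)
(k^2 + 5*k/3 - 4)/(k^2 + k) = (k^2 + 5*k/3 - 4)/(k*(k + 1))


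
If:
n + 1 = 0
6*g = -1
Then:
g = -1/6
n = -1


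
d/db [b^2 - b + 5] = 2*b - 1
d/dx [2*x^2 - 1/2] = 4*x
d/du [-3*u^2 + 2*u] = 2 - 6*u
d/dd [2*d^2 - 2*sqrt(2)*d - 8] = 4*d - 2*sqrt(2)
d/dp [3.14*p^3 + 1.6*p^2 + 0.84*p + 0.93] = 9.42*p^2 + 3.2*p + 0.84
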